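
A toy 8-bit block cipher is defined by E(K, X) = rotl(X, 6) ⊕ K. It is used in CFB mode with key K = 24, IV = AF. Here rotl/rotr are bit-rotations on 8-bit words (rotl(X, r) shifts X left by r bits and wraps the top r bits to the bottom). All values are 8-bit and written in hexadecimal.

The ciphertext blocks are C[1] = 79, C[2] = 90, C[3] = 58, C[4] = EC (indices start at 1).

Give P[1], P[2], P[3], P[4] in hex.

P[1] = B6, P[2] = EA, P[3] = 58, P[4] = DE

CFB decryption: P_i = C_i ⊕ E(K, C_{i−1}), with C_{0} = IV.
P[1]: E(K, AF) = CF; 79 ⊕ CF = B6.
P[2]: E(K, 79) = 7A; 90 ⊕ 7A = EA.
P[3]: E(K, 90) = 00; 58 ⊕ 00 = 58.
P[4]: E(K, 58) = 32; EC ⊕ 32 = DE.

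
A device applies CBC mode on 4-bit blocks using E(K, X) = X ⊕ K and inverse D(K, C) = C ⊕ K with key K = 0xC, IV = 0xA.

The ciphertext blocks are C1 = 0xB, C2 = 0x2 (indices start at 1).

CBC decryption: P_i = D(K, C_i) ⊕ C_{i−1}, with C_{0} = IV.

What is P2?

P2 = 0x5

P2: D(K, 0x2) = 0xE; 0xE ⊕ 0xB = 0x5.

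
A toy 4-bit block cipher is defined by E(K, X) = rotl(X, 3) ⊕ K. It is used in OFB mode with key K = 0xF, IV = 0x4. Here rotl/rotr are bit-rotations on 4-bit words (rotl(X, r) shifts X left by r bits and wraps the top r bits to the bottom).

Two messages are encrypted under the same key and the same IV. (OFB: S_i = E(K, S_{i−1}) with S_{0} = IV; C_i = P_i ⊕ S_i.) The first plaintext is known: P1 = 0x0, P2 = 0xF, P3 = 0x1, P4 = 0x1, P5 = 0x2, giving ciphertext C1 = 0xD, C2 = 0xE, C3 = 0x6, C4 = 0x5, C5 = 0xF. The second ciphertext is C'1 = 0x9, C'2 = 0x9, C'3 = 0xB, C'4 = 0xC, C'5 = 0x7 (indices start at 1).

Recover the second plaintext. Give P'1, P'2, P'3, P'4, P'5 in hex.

P'1 = 0x4, P'2 = 0x8, P'3 = 0xC, P'4 = 0x8, P'5 = 0xA

In OFB with a reused IV, both messages share the same keystream S_i, so C_i ⊕ C'_i = P_i ⊕ P'_i and thus P'_i = P_i ⊕ C_i ⊕ C'_i.
P'1: 0x0 ⊕ 0xD ⊕ 0x9 = 0x4.
P'2: 0xF ⊕ 0xE ⊕ 0x9 = 0x8.
P'3: 0x1 ⊕ 0x6 ⊕ 0xB = 0xC.
P'4: 0x1 ⊕ 0x5 ⊕ 0xC = 0x8.
P'5: 0x2 ⊕ 0xF ⊕ 0x7 = 0xA.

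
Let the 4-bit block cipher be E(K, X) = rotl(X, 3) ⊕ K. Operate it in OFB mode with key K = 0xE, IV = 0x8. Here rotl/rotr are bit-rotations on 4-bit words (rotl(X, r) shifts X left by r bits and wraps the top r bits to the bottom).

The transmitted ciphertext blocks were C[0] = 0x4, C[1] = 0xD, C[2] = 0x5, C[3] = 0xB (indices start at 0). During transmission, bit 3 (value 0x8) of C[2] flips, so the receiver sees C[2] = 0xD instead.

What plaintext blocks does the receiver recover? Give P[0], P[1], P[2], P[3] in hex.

P[0] = 0xE, P[1] = 0x6, P[2] = 0xE, P[3] = 0xC

OFB decryption: S_i = E(K, S_{i−1}) with S_{−1} = IV; P_i = C_i ⊕ S_i.
Only C[2] changed, to 0xD. In OFB, a change in C_i flips the same bit in P_i only; the keystream is unaffected. Decrypting the received ciphertext:
P[0]: S = E(K, 0x8) = 0xA; 0x4 ⊕ 0xA = 0xE.
P[1]: S = E(K, 0xA) = 0xB; 0xD ⊕ 0xB = 0x6.
P[2]: S = E(K, 0xB) = 0x3; 0xD ⊕ 0x3 = 0xE.
P[3]: S = E(K, 0x3) = 0x7; 0xB ⊕ 0x7 = 0xC.
Blocks that differ from the original plaintext: P[2].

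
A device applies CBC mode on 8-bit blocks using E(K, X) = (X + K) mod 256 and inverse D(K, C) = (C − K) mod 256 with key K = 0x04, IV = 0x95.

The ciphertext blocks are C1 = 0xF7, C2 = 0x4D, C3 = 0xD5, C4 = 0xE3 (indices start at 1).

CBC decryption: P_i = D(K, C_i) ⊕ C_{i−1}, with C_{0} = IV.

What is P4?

P4: D(K, 0xE3) = 0xDF; 0xDF ⊕ 0xD5 = 0x0A.

P4 = 0x0A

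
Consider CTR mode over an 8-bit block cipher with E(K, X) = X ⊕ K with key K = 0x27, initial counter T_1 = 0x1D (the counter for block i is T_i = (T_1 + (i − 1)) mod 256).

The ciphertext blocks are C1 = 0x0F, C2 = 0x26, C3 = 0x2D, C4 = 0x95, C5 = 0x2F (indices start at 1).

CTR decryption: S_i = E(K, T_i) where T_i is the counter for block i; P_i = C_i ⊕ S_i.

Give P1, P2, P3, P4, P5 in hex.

P1 = 0x35, P2 = 0x1F, P3 = 0x15, P4 = 0x92, P5 = 0x29

P1: T = 0x1D, S = E(K, T) = 0x3A; 0x0F ⊕ 0x3A = 0x35.
P2: T = 0x1E, S = E(K, T) = 0x39; 0x26 ⊕ 0x39 = 0x1F.
P3: T = 0x1F, S = E(K, T) = 0x38; 0x2D ⊕ 0x38 = 0x15.
P4: T = 0x20, S = E(K, T) = 0x07; 0x95 ⊕ 0x07 = 0x92.
P5: T = 0x21, S = E(K, T) = 0x06; 0x2F ⊕ 0x06 = 0x29.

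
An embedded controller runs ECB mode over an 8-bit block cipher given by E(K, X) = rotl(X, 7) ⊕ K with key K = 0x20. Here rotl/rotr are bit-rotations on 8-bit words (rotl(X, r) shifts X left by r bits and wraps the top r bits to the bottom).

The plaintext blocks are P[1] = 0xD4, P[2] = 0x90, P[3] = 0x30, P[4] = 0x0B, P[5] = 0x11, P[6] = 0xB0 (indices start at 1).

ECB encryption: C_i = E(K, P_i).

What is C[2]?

C[2] = 0x68

C[2]: E(K, 0x90) = 0x68.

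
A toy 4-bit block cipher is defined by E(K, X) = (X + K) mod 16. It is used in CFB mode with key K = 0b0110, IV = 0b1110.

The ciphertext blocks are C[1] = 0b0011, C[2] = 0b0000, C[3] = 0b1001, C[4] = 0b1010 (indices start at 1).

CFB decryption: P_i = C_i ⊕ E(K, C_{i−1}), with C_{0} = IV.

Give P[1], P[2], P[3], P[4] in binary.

P[1] = 0b0111, P[2] = 0b1001, P[3] = 0b1111, P[4] = 0b0101

P[1]: E(K, 0b1110) = 0b0100; 0b0011 ⊕ 0b0100 = 0b0111.
P[2]: E(K, 0b0011) = 0b1001; 0b0000 ⊕ 0b1001 = 0b1001.
P[3]: E(K, 0b0000) = 0b0110; 0b1001 ⊕ 0b0110 = 0b1111.
P[4]: E(K, 0b1001) = 0b1111; 0b1010 ⊕ 0b1111 = 0b0101.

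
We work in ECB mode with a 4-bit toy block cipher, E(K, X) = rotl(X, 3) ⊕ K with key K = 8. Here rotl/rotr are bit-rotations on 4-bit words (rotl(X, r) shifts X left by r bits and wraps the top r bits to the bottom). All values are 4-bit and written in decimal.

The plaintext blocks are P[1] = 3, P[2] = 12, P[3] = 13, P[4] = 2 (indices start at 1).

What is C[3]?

ECB encryption: C_i = E(K, P_i).
C[3]: E(K, 13) = 6.

C[3] = 6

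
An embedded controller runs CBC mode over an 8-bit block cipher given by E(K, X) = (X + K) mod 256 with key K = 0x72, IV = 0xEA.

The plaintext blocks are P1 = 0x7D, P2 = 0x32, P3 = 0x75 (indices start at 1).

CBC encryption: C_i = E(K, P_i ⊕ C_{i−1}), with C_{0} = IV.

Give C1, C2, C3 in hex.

C1 = 0x09, C2 = 0xAD, C3 = 0x4A

C1: P1 ⊕ 0xEA = 0x97; E(K, 0x97) = 0x09.
C2: P2 ⊕ 0x09 = 0x3B; E(K, 0x3B) = 0xAD.
C3: P3 ⊕ 0xAD = 0xD8; E(K, 0xD8) = 0x4A.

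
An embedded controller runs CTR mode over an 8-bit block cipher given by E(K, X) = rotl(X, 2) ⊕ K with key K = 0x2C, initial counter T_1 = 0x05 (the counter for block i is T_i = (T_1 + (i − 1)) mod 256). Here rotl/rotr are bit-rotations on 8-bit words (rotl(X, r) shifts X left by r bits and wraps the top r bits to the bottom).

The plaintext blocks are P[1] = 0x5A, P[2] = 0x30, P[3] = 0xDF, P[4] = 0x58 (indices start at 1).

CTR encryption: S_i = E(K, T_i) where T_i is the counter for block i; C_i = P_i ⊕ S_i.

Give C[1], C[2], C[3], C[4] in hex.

C[1] = 0x62, C[2] = 0x04, C[3] = 0xEF, C[4] = 0x54

C[1]: T = 0x05, S = E(K, T) = 0x38; 0x5A ⊕ 0x38 = 0x62.
C[2]: T = 0x06, S = E(K, T) = 0x34; 0x30 ⊕ 0x34 = 0x04.
C[3]: T = 0x07, S = E(K, T) = 0x30; 0xDF ⊕ 0x30 = 0xEF.
C[4]: T = 0x08, S = E(K, T) = 0x0C; 0x58 ⊕ 0x0C = 0x54.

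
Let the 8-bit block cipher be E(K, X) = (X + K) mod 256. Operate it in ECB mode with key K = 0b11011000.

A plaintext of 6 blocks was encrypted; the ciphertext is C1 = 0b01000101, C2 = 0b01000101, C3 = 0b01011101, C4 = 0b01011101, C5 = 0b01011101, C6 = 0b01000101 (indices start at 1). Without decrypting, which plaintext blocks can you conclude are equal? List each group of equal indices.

ECB encrypts each block independently with the same key, so equal ciphertext blocks imply equal plaintext blocks.
C1 = C2 = C6 = 0b01000101, so P1 = P2 = P6.
C3 = C4 = C5 = 0b01011101, so P3 = P4 = P5.

P1 = P2 = P6; P3 = P4 = P5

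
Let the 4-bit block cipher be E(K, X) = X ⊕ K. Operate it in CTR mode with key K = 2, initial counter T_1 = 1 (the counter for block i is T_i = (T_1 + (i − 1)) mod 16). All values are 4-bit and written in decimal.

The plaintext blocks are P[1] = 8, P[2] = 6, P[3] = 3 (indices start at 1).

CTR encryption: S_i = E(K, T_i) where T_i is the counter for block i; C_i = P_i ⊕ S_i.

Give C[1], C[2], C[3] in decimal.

C[1] = 11, C[2] = 6, C[3] = 2

C[1]: T = 1, S = E(K, T) = 3; 8 ⊕ 3 = 11.
C[2]: T = 2, S = E(K, T) = 0; 6 ⊕ 0 = 6.
C[3]: T = 3, S = E(K, T) = 1; 3 ⊕ 1 = 2.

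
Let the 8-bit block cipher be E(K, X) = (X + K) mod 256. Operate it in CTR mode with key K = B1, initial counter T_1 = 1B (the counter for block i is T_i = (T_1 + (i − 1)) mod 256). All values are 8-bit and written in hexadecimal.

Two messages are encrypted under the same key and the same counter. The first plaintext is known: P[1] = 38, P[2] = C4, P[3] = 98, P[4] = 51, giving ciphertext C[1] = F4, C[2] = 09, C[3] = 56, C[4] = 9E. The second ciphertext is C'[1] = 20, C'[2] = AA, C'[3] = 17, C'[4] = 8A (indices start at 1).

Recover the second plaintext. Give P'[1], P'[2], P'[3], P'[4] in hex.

In CTR with a reused counter, both messages share the same keystream S_i, so C_i ⊕ C'_i = P_i ⊕ P'_i and thus P'_i = P_i ⊕ C_i ⊕ C'_i.
P'[1]: 38 ⊕ F4 ⊕ 20 = EC.
P'[2]: C4 ⊕ 09 ⊕ AA = 67.
P'[3]: 98 ⊕ 56 ⊕ 17 = D9.
P'[4]: 51 ⊕ 9E ⊕ 8A = 45.

P'[1] = EC, P'[2] = 67, P'[3] = D9, P'[4] = 45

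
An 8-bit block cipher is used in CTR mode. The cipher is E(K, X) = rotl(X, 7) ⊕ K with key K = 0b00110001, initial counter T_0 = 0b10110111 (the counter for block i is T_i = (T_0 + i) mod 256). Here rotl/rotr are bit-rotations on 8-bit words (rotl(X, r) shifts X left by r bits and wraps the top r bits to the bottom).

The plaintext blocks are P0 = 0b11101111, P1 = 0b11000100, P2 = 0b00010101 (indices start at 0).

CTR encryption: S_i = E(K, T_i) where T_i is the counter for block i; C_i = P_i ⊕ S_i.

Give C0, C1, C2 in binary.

C0: T = 0b10110111, S = E(K, T) = 0b11101010; 0b11101111 ⊕ 0b11101010 = 0b00000101.
C1: T = 0b10111000, S = E(K, T) = 0b01101101; 0b11000100 ⊕ 0b01101101 = 0b10101001.
C2: T = 0b10111001, S = E(K, T) = 0b11101101; 0b00010101 ⊕ 0b11101101 = 0b11111000.

C0 = 0b00000101, C1 = 0b10101001, C2 = 0b11111000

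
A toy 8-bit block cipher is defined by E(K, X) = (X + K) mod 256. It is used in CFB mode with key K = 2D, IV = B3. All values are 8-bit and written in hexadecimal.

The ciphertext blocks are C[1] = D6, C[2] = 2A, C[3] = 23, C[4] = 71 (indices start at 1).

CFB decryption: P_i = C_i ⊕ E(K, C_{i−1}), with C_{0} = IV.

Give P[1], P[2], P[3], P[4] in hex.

P[1] = 36, P[2] = 29, P[3] = 74, P[4] = 21

P[1]: E(K, B3) = E0; D6 ⊕ E0 = 36.
P[2]: E(K, D6) = 03; 2A ⊕ 03 = 29.
P[3]: E(K, 2A) = 57; 23 ⊕ 57 = 74.
P[4]: E(K, 23) = 50; 71 ⊕ 50 = 21.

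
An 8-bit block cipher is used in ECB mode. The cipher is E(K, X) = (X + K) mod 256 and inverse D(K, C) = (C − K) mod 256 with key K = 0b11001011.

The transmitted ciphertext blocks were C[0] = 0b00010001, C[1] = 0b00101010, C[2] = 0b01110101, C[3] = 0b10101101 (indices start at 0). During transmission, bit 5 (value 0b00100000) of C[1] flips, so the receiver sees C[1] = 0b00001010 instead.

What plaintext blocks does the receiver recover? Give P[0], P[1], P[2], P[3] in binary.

P[0] = 0b01000110, P[1] = 0b00111111, P[2] = 0b10101010, P[3] = 0b11100010

ECB decryption: P_i = D(K, C_i).
Only C[1] changed, to 0b00001010. In ECB, a change in C_i affects only P_i. Decrypting the received ciphertext:
P[0]: D(K, 0b00010001) = 0b01000110.
P[1]: D(K, 0b00001010) = 0b00111111.
P[2]: D(K, 0b01110101) = 0b10101010.
P[3]: D(K, 0b10101101) = 0b11100010.
Blocks that differ from the original plaintext: P[1].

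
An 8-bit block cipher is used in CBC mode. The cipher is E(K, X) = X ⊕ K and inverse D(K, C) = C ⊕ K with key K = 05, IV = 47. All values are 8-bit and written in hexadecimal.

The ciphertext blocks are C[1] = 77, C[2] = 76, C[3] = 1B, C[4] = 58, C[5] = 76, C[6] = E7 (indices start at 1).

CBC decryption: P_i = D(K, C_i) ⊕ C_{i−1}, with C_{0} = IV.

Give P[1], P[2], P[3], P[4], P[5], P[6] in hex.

P[1]: D(K, 77) = 72; 72 ⊕ 47 = 35.
P[2]: D(K, 76) = 73; 73 ⊕ 77 = 04.
P[3]: D(K, 1B) = 1E; 1E ⊕ 76 = 68.
P[4]: D(K, 58) = 5D; 5D ⊕ 1B = 46.
P[5]: D(K, 76) = 73; 73 ⊕ 58 = 2B.
P[6]: D(K, E7) = E2; E2 ⊕ 76 = 94.

P[1] = 35, P[2] = 04, P[3] = 68, P[4] = 46, P[5] = 2B, P[6] = 94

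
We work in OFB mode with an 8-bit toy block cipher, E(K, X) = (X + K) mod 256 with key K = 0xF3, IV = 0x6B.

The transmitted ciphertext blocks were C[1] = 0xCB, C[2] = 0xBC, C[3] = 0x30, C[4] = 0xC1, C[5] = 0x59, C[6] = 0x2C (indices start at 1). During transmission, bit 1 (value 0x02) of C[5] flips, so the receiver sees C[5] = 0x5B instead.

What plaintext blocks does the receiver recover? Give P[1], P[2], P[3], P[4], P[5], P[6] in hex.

OFB decryption: S_i = E(K, S_{i−1}) with S_{0} = IV; P_i = C_i ⊕ S_i.
Only C[5] changed, to 0x5B. In OFB, a change in C_i flips the same bit in P_i only; the keystream is unaffected. Decrypting the received ciphertext:
P[1]: S = E(K, 0x6B) = 0x5E; 0xCB ⊕ 0x5E = 0x95.
P[2]: S = E(K, 0x5E) = 0x51; 0xBC ⊕ 0x51 = 0xED.
P[3]: S = E(K, 0x51) = 0x44; 0x30 ⊕ 0x44 = 0x74.
P[4]: S = E(K, 0x44) = 0x37; 0xC1 ⊕ 0x37 = 0xF6.
P[5]: S = E(K, 0x37) = 0x2A; 0x5B ⊕ 0x2A = 0x71.
P[6]: S = E(K, 0x2A) = 0x1D; 0x2C ⊕ 0x1D = 0x31.
Blocks that differ from the original plaintext: P[5].

P[1] = 0x95, P[2] = 0xED, P[3] = 0x74, P[4] = 0xF6, P[5] = 0x71, P[6] = 0x31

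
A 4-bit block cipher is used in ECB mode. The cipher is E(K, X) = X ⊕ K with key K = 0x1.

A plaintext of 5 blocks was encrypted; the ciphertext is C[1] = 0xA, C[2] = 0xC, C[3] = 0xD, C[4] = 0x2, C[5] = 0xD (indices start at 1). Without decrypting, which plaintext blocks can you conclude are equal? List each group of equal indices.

ECB encrypts each block independently with the same key, so equal ciphertext blocks imply equal plaintext blocks.
C[3] = C[5] = 0xD, so P[3] = P[5].

P[3] = P[5]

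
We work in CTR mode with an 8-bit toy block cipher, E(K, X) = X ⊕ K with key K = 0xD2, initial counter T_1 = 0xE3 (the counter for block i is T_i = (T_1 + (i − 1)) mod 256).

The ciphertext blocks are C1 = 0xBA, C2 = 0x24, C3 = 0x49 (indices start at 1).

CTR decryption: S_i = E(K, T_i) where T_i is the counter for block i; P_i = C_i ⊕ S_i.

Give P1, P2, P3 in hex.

P1: T = 0xE3, S = E(K, T) = 0x31; 0xBA ⊕ 0x31 = 0x8B.
P2: T = 0xE4, S = E(K, T) = 0x36; 0x24 ⊕ 0x36 = 0x12.
P3: T = 0xE5, S = E(K, T) = 0x37; 0x49 ⊕ 0x37 = 0x7E.

P1 = 0x8B, P2 = 0x12, P3 = 0x7E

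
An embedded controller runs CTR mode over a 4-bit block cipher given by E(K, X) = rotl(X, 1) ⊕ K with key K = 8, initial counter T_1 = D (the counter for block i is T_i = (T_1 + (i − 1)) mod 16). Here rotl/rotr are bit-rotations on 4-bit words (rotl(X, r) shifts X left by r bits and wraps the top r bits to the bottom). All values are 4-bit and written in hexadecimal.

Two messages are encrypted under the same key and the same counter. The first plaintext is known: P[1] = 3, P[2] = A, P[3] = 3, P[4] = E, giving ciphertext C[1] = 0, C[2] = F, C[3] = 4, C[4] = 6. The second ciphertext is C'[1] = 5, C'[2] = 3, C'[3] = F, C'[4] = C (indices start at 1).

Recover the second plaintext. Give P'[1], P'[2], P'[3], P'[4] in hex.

In CTR with a reused counter, both messages share the same keystream S_i, so C_i ⊕ C'_i = P_i ⊕ P'_i and thus P'_i = P_i ⊕ C_i ⊕ C'_i.
P'[1]: 3 ⊕ 0 ⊕ 5 = 6.
P'[2]: A ⊕ F ⊕ 3 = 6.
P'[3]: 3 ⊕ 4 ⊕ F = 8.
P'[4]: E ⊕ 6 ⊕ C = 4.

P'[1] = 6, P'[2] = 6, P'[3] = 8, P'[4] = 4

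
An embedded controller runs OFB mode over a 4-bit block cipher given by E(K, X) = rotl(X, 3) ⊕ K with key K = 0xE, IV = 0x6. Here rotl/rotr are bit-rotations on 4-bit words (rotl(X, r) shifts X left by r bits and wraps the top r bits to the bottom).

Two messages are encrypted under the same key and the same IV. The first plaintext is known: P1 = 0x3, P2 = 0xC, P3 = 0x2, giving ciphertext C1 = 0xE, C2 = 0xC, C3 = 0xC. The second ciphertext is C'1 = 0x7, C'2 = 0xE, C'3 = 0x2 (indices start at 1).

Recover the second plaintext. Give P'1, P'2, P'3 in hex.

P'1 = 0xA, P'2 = 0xE, P'3 = 0xC

In OFB with a reused IV, both messages share the same keystream S_i, so C_i ⊕ C'_i = P_i ⊕ P'_i and thus P'_i = P_i ⊕ C_i ⊕ C'_i.
P'1: 0x3 ⊕ 0xE ⊕ 0x7 = 0xA.
P'2: 0xC ⊕ 0xC ⊕ 0xE = 0xE.
P'3: 0x2 ⊕ 0xC ⊕ 0x2 = 0xC.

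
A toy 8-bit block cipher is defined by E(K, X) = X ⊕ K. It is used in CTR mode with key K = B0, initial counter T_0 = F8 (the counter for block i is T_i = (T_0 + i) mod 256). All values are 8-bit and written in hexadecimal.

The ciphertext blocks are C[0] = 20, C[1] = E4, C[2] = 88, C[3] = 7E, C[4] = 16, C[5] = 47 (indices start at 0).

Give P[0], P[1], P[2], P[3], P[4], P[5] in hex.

CTR decryption: S_i = E(K, T_i) where T_i is the counter for block i; P_i = C_i ⊕ S_i.
P[0]: T = F8, S = E(K, T) = 48; 20 ⊕ 48 = 68.
P[1]: T = F9, S = E(K, T) = 49; E4 ⊕ 49 = AD.
P[2]: T = FA, S = E(K, T) = 4A; 88 ⊕ 4A = C2.
P[3]: T = FB, S = E(K, T) = 4B; 7E ⊕ 4B = 35.
P[4]: T = FC, S = E(K, T) = 4C; 16 ⊕ 4C = 5A.
P[5]: T = FD, S = E(K, T) = 4D; 47 ⊕ 4D = 0A.

P[0] = 68, P[1] = AD, P[2] = C2, P[3] = 35, P[4] = 5A, P[5] = 0A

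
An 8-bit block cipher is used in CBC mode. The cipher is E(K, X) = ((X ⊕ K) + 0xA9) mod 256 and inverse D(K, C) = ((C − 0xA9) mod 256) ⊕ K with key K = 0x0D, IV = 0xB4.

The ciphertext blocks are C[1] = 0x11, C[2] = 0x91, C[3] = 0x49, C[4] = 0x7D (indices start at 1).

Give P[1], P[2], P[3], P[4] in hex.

CBC decryption: P_i = D(K, C_i) ⊕ C_{i−1}, with C_{0} = IV.
P[1]: D(K, 0x11) = 0x65; 0x65 ⊕ 0xB4 = 0xD1.
P[2]: D(K, 0x91) = 0xE5; 0xE5 ⊕ 0x11 = 0xF4.
P[3]: D(K, 0x49) = 0xAD; 0xAD ⊕ 0x91 = 0x3C.
P[4]: D(K, 0x7D) = 0xD9; 0xD9 ⊕ 0x49 = 0x90.

P[1] = 0xD1, P[2] = 0xF4, P[3] = 0x3C, P[4] = 0x90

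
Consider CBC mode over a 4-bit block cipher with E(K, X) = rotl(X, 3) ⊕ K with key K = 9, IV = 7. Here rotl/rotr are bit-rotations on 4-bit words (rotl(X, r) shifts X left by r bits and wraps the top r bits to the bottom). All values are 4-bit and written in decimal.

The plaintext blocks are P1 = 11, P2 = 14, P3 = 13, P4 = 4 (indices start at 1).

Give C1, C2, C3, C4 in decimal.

C1 = 15, C2 = 1, C3 = 15, C4 = 4

CBC encryption: C_i = E(K, P_i ⊕ C_{i−1}), with C_{0} = IV.
C1: P1 ⊕ 7 = 12; E(K, 12) = 15.
C2: P2 ⊕ 15 = 1; E(K, 1) = 1.
C3: P3 ⊕ 1 = 12; E(K, 12) = 15.
C4: P4 ⊕ 15 = 11; E(K, 11) = 4.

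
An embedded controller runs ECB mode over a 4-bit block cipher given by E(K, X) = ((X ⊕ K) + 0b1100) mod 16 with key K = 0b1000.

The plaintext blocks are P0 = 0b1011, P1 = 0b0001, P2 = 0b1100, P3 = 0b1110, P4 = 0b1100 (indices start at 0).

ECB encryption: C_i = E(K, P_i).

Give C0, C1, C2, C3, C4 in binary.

C0 = 0b1111, C1 = 0b0101, C2 = 0b0000, C3 = 0b0010, C4 = 0b0000

C0: E(K, 0b1011) = 0b1111.
C1: E(K, 0b0001) = 0b0101.
C2: E(K, 0b1100) = 0b0000.
C3: E(K, 0b1110) = 0b0010.
C4: E(K, 0b1100) = 0b0000.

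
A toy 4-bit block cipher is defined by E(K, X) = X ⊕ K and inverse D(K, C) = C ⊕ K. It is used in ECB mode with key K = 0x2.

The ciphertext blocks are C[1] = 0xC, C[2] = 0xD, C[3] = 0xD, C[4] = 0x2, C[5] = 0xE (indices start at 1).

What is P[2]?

ECB decryption: P_i = D(K, C_i).
P[2]: D(K, 0xD) = 0xF.

P[2] = 0xF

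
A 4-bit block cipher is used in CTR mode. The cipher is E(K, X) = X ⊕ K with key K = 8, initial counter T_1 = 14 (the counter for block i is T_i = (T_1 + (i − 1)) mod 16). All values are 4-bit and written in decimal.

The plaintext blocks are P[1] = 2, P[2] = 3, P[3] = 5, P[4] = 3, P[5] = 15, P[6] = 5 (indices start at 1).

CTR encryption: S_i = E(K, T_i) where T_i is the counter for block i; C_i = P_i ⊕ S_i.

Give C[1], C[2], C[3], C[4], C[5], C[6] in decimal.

C[1] = 4, C[2] = 4, C[3] = 13, C[4] = 10, C[5] = 5, C[6] = 14

C[1]: T = 14, S = E(K, T) = 6; 2 ⊕ 6 = 4.
C[2]: T = 15, S = E(K, T) = 7; 3 ⊕ 7 = 4.
C[3]: T = 0, S = E(K, T) = 8; 5 ⊕ 8 = 13.
C[4]: T = 1, S = E(K, T) = 9; 3 ⊕ 9 = 10.
C[5]: T = 2, S = E(K, T) = 10; 15 ⊕ 10 = 5.
C[6]: T = 3, S = E(K, T) = 11; 5 ⊕ 11 = 14.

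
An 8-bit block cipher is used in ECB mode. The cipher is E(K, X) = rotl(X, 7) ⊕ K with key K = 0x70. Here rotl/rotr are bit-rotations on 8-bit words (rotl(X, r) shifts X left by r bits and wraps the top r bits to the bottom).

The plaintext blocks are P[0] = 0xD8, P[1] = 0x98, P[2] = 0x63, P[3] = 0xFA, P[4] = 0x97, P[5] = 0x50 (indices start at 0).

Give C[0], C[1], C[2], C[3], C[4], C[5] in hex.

C[0] = 0x1C, C[1] = 0x3C, C[2] = 0xC1, C[3] = 0x0D, C[4] = 0xBB, C[5] = 0x58

ECB encryption: C_i = E(K, P_i).
C[0]: E(K, 0xD8) = 0x1C.
C[1]: E(K, 0x98) = 0x3C.
C[2]: E(K, 0x63) = 0xC1.
C[3]: E(K, 0xFA) = 0x0D.
C[4]: E(K, 0x97) = 0xBB.
C[5]: E(K, 0x50) = 0x58.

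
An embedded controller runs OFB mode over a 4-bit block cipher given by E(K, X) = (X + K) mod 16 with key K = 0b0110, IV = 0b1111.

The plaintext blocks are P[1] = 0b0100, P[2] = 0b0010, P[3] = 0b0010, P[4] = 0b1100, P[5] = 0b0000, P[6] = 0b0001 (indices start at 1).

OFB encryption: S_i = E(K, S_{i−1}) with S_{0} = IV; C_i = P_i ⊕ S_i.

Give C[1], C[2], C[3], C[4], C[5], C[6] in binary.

C[1]: S = E(K, 0b1111) = 0b0101; 0b0100 ⊕ 0b0101 = 0b0001.
C[2]: S = E(K, 0b0101) = 0b1011; 0b0010 ⊕ 0b1011 = 0b1001.
C[3]: S = E(K, 0b1011) = 0b0001; 0b0010 ⊕ 0b0001 = 0b0011.
C[4]: S = E(K, 0b0001) = 0b0111; 0b1100 ⊕ 0b0111 = 0b1011.
C[5]: S = E(K, 0b0111) = 0b1101; 0b0000 ⊕ 0b1101 = 0b1101.
C[6]: S = E(K, 0b1101) = 0b0011; 0b0001 ⊕ 0b0011 = 0b0010.

C[1] = 0b0001, C[2] = 0b1001, C[3] = 0b0011, C[4] = 0b1011, C[5] = 0b1101, C[6] = 0b0010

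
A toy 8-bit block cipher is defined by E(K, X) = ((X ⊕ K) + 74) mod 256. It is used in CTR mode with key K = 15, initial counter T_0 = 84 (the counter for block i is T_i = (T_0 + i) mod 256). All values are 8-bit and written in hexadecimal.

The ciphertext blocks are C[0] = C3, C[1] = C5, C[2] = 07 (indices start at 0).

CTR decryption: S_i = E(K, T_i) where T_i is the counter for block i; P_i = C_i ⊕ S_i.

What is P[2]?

P[2] = 00

P[2]: T = 86, S = E(K, T) = 07; 07 ⊕ 07 = 00.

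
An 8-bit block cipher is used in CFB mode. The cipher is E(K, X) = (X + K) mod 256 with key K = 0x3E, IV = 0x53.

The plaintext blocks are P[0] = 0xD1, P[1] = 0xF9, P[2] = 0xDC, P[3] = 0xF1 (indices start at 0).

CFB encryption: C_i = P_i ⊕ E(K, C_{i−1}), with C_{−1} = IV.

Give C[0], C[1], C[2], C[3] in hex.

C[0]: E(K, 0x53) = 0x91; 0xD1 ⊕ 0x91 = 0x40.
C[1]: E(K, 0x40) = 0x7E; 0xF9 ⊕ 0x7E = 0x87.
C[2]: E(K, 0x87) = 0xC5; 0xDC ⊕ 0xC5 = 0x19.
C[3]: E(K, 0x19) = 0x57; 0xF1 ⊕ 0x57 = 0xA6.

C[0] = 0x40, C[1] = 0x87, C[2] = 0x19, C[3] = 0xA6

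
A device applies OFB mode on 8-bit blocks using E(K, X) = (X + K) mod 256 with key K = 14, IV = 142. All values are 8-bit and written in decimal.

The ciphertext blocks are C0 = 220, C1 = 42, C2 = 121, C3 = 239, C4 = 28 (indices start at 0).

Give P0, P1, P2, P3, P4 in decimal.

P0 = 64, P1 = 128, P2 = 193, P3 = 41, P4 = 200

OFB decryption: S_i = E(K, S_{i−1}) with S_{−1} = IV; P_i = C_i ⊕ S_i.
P0: S = E(K, 142) = 156; 220 ⊕ 156 = 64.
P1: S = E(K, 156) = 170; 42 ⊕ 170 = 128.
P2: S = E(K, 170) = 184; 121 ⊕ 184 = 193.
P3: S = E(K, 184) = 198; 239 ⊕ 198 = 41.
P4: S = E(K, 198) = 212; 28 ⊕ 212 = 200.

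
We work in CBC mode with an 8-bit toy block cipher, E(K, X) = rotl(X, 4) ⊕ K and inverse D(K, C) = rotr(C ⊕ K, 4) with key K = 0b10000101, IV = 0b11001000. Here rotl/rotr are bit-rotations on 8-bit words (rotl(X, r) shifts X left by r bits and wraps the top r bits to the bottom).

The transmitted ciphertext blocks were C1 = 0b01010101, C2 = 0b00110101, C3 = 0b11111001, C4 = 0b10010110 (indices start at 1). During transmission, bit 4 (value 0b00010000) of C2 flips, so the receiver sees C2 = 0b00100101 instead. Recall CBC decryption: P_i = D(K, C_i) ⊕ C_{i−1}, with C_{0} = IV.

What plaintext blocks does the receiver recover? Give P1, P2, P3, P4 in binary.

Only C2 changed, to 0b00100101. In CBC, a change in C_i garbles P_i and flips the same bit in P_{i+1}. Decrypting the received ciphertext:
P1: D(K, 0b01010101) = 0b00001101; 0b00001101 ⊕ 0b11001000 = 0b11000101.
P2: D(K, 0b00100101) = 0b00001010; 0b00001010 ⊕ 0b01010101 = 0b01011111.
P3: D(K, 0b11111001) = 0b11000111; 0b11000111 ⊕ 0b00100101 = 0b11100010.
P4: D(K, 0b10010110) = 0b00110001; 0b00110001 ⊕ 0b11111001 = 0b11001000.
Blocks that differ from the original plaintext: P2, P3.

P1 = 0b11000101, P2 = 0b01011111, P3 = 0b11100010, P4 = 0b11001000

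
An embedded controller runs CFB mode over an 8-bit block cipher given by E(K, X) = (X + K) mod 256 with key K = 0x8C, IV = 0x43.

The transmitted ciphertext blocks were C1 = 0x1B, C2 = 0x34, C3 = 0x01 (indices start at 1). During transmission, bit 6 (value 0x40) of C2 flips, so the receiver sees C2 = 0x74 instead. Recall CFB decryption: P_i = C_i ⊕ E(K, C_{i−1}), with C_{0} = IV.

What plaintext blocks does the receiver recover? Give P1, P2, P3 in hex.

Only C2 changed, to 0x74. In CFB, a change in C_i flips the same bit in P_i and garbles P_{i+1}. Decrypting the received ciphertext:
P1: E(K, 0x43) = 0xCF; 0x1B ⊕ 0xCF = 0xD4.
P2: E(K, 0x1B) = 0xA7; 0x74 ⊕ 0xA7 = 0xD3.
P3: E(K, 0x74) = 0x00; 0x01 ⊕ 0x00 = 0x01.
Blocks that differ from the original plaintext: P2, P3.

P1 = 0xD4, P2 = 0xD3, P3 = 0x01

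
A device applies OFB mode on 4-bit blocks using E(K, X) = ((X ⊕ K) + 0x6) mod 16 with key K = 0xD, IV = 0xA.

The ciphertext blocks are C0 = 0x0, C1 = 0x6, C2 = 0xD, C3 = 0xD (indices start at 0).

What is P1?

P1 = 0x0

OFB decryption: S_i = E(K, S_{i−1}) with S_{−1} = IV; P_i = C_i ⊕ S_i.
P0: S = E(K, 0xA) = 0xD; 0x0 ⊕ 0xD = 0xD.
P1: S = E(K, 0xD) = 0x6; 0x6 ⊕ 0x6 = 0x0.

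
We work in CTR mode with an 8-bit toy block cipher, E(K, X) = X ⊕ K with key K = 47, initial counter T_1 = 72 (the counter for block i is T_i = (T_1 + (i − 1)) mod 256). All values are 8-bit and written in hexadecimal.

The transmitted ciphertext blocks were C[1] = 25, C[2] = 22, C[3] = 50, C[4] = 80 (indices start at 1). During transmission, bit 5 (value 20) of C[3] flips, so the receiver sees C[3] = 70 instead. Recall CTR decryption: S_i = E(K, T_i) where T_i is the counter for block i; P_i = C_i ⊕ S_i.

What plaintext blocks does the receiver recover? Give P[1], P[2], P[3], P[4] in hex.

P[1] = 10, P[2] = 16, P[3] = 43, P[4] = B2

Only C[3] changed, to 70. In CTR, a change in C_i flips the same bit in P_i only; the keystream is unaffected. Decrypting the received ciphertext:
P[1]: T = 72, S = E(K, T) = 35; 25 ⊕ 35 = 10.
P[2]: T = 73, S = E(K, T) = 34; 22 ⊕ 34 = 16.
P[3]: T = 74, S = E(K, T) = 33; 70 ⊕ 33 = 43.
P[4]: T = 75, S = E(K, T) = 32; 80 ⊕ 32 = B2.
Blocks that differ from the original plaintext: P[3].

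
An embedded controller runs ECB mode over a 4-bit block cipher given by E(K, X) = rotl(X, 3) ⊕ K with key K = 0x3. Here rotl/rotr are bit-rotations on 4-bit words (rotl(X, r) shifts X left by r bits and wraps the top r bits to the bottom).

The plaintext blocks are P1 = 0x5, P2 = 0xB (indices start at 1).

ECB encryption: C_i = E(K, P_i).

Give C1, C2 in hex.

C1: E(K, 0x5) = 0x9.
C2: E(K, 0xB) = 0xE.

C1 = 0x9, C2 = 0xE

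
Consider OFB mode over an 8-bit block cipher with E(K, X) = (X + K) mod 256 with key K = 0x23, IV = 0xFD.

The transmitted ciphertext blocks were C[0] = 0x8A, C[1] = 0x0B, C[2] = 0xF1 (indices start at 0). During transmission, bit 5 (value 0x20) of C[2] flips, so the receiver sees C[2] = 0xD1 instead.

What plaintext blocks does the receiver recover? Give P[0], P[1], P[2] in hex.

OFB decryption: S_i = E(K, S_{i−1}) with S_{−1} = IV; P_i = C_i ⊕ S_i.
Only C[2] changed, to 0xD1. In OFB, a change in C_i flips the same bit in P_i only; the keystream is unaffected. Decrypting the received ciphertext:
P[0]: S = E(K, 0xFD) = 0x20; 0x8A ⊕ 0x20 = 0xAA.
P[1]: S = E(K, 0x20) = 0x43; 0x0B ⊕ 0x43 = 0x48.
P[2]: S = E(K, 0x43) = 0x66; 0xD1 ⊕ 0x66 = 0xB7.
Blocks that differ from the original plaintext: P[2].

P[0] = 0xAA, P[1] = 0x48, P[2] = 0xB7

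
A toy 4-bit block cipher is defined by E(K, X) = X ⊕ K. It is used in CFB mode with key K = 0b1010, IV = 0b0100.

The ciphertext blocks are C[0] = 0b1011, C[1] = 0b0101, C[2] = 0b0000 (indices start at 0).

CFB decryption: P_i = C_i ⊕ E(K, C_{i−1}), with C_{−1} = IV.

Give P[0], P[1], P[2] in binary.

P[0]: E(K, 0b0100) = 0b1110; 0b1011 ⊕ 0b1110 = 0b0101.
P[1]: E(K, 0b1011) = 0b0001; 0b0101 ⊕ 0b0001 = 0b0100.
P[2]: E(K, 0b0101) = 0b1111; 0b0000 ⊕ 0b1111 = 0b1111.

P[0] = 0b0101, P[1] = 0b0100, P[2] = 0b1111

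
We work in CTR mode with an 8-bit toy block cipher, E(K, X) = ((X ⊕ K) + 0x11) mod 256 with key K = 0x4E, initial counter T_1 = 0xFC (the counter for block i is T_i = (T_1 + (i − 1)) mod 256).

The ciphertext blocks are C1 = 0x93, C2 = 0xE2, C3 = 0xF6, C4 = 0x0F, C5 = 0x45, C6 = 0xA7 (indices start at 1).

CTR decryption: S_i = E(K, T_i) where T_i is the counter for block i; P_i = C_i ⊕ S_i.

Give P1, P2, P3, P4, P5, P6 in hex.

P1 = 0x50, P2 = 0x26, P3 = 0x37, P4 = 0xCD, P5 = 0x1A, P6 = 0xC7

P1: T = 0xFC, S = E(K, T) = 0xC3; 0x93 ⊕ 0xC3 = 0x50.
P2: T = 0xFD, S = E(K, T) = 0xC4; 0xE2 ⊕ 0xC4 = 0x26.
P3: T = 0xFE, S = E(K, T) = 0xC1; 0xF6 ⊕ 0xC1 = 0x37.
P4: T = 0xFF, S = E(K, T) = 0xC2; 0x0F ⊕ 0xC2 = 0xCD.
P5: T = 0x00, S = E(K, T) = 0x5F; 0x45 ⊕ 0x5F = 0x1A.
P6: T = 0x01, S = E(K, T) = 0x60; 0xA7 ⊕ 0x60 = 0xC7.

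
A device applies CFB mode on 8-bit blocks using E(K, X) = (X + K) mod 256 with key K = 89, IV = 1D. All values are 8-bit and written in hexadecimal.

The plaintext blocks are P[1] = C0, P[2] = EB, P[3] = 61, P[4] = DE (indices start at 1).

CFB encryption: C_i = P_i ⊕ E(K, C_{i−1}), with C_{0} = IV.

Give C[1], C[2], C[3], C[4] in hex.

C[1] = 66, C[2] = 04, C[3] = EC, C[4] = AB

C[1]: E(K, 1D) = A6; C0 ⊕ A6 = 66.
C[2]: E(K, 66) = EF; EB ⊕ EF = 04.
C[3]: E(K, 04) = 8D; 61 ⊕ 8D = EC.
C[4]: E(K, EC) = 75; DE ⊕ 75 = AB.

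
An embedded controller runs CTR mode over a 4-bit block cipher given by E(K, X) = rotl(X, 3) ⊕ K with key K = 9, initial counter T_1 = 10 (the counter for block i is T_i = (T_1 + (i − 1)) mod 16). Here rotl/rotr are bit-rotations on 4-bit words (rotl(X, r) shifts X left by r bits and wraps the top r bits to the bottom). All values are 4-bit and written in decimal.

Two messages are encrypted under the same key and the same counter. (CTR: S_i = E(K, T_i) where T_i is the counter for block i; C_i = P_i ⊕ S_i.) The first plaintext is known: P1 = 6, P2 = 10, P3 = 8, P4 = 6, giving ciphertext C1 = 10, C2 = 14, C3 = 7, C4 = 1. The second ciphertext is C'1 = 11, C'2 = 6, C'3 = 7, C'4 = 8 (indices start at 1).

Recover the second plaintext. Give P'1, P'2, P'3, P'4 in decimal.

P'1 = 7, P'2 = 2, P'3 = 8, P'4 = 15

In CTR with a reused counter, both messages share the same keystream S_i, so C_i ⊕ C'_i = P_i ⊕ P'_i and thus P'_i = P_i ⊕ C_i ⊕ C'_i.
P'1: 6 ⊕ 10 ⊕ 11 = 7.
P'2: 10 ⊕ 14 ⊕ 6 = 2.
P'3: 8 ⊕ 7 ⊕ 7 = 8.
P'4: 6 ⊕ 1 ⊕ 8 = 15.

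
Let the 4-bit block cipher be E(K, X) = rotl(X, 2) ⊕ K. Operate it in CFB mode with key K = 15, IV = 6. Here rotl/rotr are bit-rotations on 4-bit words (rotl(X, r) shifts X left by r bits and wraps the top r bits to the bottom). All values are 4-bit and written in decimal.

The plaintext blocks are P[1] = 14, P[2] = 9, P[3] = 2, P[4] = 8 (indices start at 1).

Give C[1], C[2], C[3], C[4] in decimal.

CFB encryption: C_i = P_i ⊕ E(K, C_{i−1}), with C_{0} = IV.
C[1]: E(K, 6) = 6; 14 ⊕ 6 = 8.
C[2]: E(K, 8) = 13; 9 ⊕ 13 = 4.
C[3]: E(K, 4) = 14; 2 ⊕ 14 = 12.
C[4]: E(K, 12) = 12; 8 ⊕ 12 = 4.

C[1] = 8, C[2] = 4, C[3] = 12, C[4] = 4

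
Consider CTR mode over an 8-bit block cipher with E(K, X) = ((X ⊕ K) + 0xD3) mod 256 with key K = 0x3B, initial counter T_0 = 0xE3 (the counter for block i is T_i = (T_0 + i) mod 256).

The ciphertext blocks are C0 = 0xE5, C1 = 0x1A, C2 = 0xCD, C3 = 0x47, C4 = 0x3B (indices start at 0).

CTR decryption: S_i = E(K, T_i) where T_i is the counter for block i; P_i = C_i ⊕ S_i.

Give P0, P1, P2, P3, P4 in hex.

P0: T = 0xE3, S = E(K, T) = 0xAB; 0xE5 ⊕ 0xAB = 0x4E.
P1: T = 0xE4, S = E(K, T) = 0xB2; 0x1A ⊕ 0xB2 = 0xA8.
P2: T = 0xE5, S = E(K, T) = 0xB1; 0xCD ⊕ 0xB1 = 0x7C.
P3: T = 0xE6, S = E(K, T) = 0xB0; 0x47 ⊕ 0xB0 = 0xF7.
P4: T = 0xE7, S = E(K, T) = 0xAF; 0x3B ⊕ 0xAF = 0x94.

P0 = 0x4E, P1 = 0xA8, P2 = 0x7C, P3 = 0xF7, P4 = 0x94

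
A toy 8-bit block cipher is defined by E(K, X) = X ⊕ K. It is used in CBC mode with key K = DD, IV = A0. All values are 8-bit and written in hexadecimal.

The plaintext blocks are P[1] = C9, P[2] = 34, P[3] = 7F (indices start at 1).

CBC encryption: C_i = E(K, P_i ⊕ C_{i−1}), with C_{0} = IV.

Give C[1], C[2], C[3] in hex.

C[1]: P[1] ⊕ A0 = 69; E(K, 69) = B4.
C[2]: P[2] ⊕ B4 = 80; E(K, 80) = 5D.
C[3]: P[3] ⊕ 5D = 22; E(K, 22) = FF.

C[1] = B4, C[2] = 5D, C[3] = FF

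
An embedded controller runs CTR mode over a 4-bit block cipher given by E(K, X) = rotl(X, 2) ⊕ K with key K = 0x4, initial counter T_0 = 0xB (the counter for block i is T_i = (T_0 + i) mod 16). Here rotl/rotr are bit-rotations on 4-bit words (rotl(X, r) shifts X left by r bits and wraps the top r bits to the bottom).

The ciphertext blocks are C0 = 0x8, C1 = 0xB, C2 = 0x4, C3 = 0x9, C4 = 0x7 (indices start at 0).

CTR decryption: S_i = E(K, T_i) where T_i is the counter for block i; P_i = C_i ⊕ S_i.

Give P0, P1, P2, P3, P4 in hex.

P0: T = 0xB, S = E(K, T) = 0xA; 0x8 ⊕ 0xA = 0x2.
P1: T = 0xC, S = E(K, T) = 0x7; 0xB ⊕ 0x7 = 0xC.
P2: T = 0xD, S = E(K, T) = 0x3; 0x4 ⊕ 0x3 = 0x7.
P3: T = 0xE, S = E(K, T) = 0xF; 0x9 ⊕ 0xF = 0x6.
P4: T = 0xF, S = E(K, T) = 0xB; 0x7 ⊕ 0xB = 0xC.

P0 = 0x2, P1 = 0xC, P2 = 0x7, P3 = 0x6, P4 = 0xC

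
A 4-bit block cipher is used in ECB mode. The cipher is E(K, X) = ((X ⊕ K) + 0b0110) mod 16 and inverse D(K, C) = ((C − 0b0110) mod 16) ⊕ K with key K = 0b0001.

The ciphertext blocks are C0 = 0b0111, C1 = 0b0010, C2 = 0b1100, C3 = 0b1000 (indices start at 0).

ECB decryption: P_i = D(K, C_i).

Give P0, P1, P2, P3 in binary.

P0: D(K, 0b0111) = 0b0000.
P1: D(K, 0b0010) = 0b1101.
P2: D(K, 0b1100) = 0b0111.
P3: D(K, 0b1000) = 0b0011.

P0 = 0b0000, P1 = 0b1101, P2 = 0b0111, P3 = 0b0011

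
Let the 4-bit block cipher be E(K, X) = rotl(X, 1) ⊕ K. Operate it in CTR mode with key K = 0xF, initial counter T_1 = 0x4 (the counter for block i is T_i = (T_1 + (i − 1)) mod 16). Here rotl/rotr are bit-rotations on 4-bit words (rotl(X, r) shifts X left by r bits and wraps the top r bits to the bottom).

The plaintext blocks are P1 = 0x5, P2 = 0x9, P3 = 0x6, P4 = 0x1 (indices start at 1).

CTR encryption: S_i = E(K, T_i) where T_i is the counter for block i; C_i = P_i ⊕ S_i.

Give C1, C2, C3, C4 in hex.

C1: T = 0x4, S = E(K, T) = 0x7; 0x5 ⊕ 0x7 = 0x2.
C2: T = 0x5, S = E(K, T) = 0x5; 0x9 ⊕ 0x5 = 0xC.
C3: T = 0x6, S = E(K, T) = 0x3; 0x6 ⊕ 0x3 = 0x5.
C4: T = 0x7, S = E(K, T) = 0x1; 0x1 ⊕ 0x1 = 0x0.

C1 = 0x2, C2 = 0xC, C3 = 0x5, C4 = 0x0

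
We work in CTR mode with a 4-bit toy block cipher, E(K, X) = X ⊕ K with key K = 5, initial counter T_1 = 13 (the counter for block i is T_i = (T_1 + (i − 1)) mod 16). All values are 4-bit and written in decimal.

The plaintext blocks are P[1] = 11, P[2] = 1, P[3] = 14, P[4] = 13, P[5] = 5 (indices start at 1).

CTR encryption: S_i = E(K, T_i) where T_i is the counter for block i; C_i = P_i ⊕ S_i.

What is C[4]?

C[1]: T = 13, S = E(K, T) = 8; 11 ⊕ 8 = 3.
C[2]: T = 14, S = E(K, T) = 11; 1 ⊕ 11 = 10.
C[3]: T = 15, S = E(K, T) = 10; 14 ⊕ 10 = 4.
C[4]: T = 0, S = E(K, T) = 5; 13 ⊕ 5 = 8.

C[4] = 8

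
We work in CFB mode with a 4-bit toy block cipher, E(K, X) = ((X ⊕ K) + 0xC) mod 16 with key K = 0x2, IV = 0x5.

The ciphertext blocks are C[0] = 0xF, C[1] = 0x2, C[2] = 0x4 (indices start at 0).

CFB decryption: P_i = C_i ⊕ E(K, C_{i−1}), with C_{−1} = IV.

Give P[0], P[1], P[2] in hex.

P[0]: E(K, 0x5) = 0x3; 0xF ⊕ 0x3 = 0xC.
P[1]: E(K, 0xF) = 0x9; 0x2 ⊕ 0x9 = 0xB.
P[2]: E(K, 0x2) = 0xC; 0x4 ⊕ 0xC = 0x8.

P[0] = 0xC, P[1] = 0xB, P[2] = 0x8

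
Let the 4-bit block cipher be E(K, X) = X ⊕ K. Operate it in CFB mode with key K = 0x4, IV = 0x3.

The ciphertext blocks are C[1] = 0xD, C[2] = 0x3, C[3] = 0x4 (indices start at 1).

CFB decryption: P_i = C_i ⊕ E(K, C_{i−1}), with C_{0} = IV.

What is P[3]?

P[3]: E(K, 0x3) = 0x7; 0x4 ⊕ 0x7 = 0x3.

P[3] = 0x3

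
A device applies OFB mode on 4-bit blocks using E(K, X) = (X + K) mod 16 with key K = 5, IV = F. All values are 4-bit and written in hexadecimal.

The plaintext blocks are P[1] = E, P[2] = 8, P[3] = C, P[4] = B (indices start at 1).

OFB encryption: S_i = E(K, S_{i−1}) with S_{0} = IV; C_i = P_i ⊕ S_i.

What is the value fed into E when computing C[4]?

C[1]: S = E(K, F) = 4; E ⊕ 4 = A.
C[2]: S = E(K, 4) = 9; 8 ⊕ 9 = 1.
C[3]: S = E(K, 9) = E; C ⊕ E = 2.
C[4]: S = E(K, E) = 3; B ⊕ 3 = 8.
So the input to E for block [4] is E.

E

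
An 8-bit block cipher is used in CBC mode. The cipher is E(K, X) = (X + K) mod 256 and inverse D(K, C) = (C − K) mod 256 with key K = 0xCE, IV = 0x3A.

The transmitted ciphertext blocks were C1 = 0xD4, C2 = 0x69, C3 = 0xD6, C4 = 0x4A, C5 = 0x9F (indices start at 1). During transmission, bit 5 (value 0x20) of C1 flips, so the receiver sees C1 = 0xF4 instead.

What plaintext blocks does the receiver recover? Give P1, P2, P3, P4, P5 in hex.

P1 = 0x1C, P2 = 0x6F, P3 = 0x61, P4 = 0xAA, P5 = 0x9B

CBC decryption: P_i = D(K, C_i) ⊕ C_{i−1}, with C_{0} = IV.
Only C1 changed, to 0xF4. In CBC, a change in C_i garbles P_i and flips the same bit in P_{i+1}. Decrypting the received ciphertext:
P1: D(K, 0xF4) = 0x26; 0x26 ⊕ 0x3A = 0x1C.
P2: D(K, 0x69) = 0x9B; 0x9B ⊕ 0xF4 = 0x6F.
P3: D(K, 0xD6) = 0x08; 0x08 ⊕ 0x69 = 0x61.
P4: D(K, 0x4A) = 0x7C; 0x7C ⊕ 0xD6 = 0xAA.
P5: D(K, 0x9F) = 0xD1; 0xD1 ⊕ 0x4A = 0x9B.
Blocks that differ from the original plaintext: P1, P2.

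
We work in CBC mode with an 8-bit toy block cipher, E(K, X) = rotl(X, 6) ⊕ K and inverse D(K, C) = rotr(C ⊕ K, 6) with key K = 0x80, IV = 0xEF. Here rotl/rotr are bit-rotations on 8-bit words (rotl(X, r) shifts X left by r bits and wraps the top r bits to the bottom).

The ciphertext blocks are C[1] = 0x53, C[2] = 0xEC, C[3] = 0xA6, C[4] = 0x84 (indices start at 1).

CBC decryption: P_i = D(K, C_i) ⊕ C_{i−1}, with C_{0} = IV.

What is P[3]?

P[3]: D(K, 0xA6) = 0x98; 0x98 ⊕ 0xEC = 0x74.

P[3] = 0x74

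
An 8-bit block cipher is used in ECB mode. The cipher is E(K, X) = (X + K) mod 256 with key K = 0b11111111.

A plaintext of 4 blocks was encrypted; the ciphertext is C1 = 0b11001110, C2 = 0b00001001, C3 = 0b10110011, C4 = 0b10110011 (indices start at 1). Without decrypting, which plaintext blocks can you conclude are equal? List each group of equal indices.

P3 = P4

ECB encrypts each block independently with the same key, so equal ciphertext blocks imply equal plaintext blocks.
C3 = C4 = 0b10110011, so P3 = P4.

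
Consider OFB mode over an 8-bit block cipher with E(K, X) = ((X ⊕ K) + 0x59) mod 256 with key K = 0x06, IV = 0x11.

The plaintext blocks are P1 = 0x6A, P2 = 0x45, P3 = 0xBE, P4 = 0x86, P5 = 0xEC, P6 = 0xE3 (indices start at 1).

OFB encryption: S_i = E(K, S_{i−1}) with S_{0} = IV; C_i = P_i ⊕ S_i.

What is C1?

C1: S = E(K, 0x11) = 0x70; 0x6A ⊕ 0x70 = 0x1A.

C1 = 0x1A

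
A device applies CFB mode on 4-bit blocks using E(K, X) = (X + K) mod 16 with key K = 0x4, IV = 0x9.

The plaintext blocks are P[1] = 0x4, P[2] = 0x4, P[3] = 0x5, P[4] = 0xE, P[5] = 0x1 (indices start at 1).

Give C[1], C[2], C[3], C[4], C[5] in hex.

C[1] = 0x9, C[2] = 0x9, C[3] = 0x8, C[4] = 0x2, C[5] = 0x7

CFB encryption: C_i = P_i ⊕ E(K, C_{i−1}), with C_{0} = IV.
C[1]: E(K, 0x9) = 0xD; 0x4 ⊕ 0xD = 0x9.
C[2]: E(K, 0x9) = 0xD; 0x4 ⊕ 0xD = 0x9.
C[3]: E(K, 0x9) = 0xD; 0x5 ⊕ 0xD = 0x8.
C[4]: E(K, 0x8) = 0xC; 0xE ⊕ 0xC = 0x2.
C[5]: E(K, 0x2) = 0x6; 0x1 ⊕ 0x6 = 0x7.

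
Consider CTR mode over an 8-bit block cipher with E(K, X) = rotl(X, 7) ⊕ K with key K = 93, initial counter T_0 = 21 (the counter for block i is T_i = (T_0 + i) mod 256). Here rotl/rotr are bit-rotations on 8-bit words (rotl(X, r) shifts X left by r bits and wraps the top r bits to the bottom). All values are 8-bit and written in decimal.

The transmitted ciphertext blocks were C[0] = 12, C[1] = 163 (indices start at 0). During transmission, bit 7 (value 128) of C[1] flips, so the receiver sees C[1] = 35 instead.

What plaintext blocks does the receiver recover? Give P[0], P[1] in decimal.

CTR decryption: S_i = E(K, T_i) where T_i is the counter for block i; P_i = C_i ⊕ S_i.
Only C[1] changed, to 35. In CTR, a change in C_i flips the same bit in P_i only; the keystream is unaffected. Decrypting the received ciphertext:
P[0]: T = 21, S = E(K, T) = 215; 12 ⊕ 215 = 219.
P[1]: T = 22, S = E(K, T) = 86; 35 ⊕ 86 = 117.
Blocks that differ from the original plaintext: P[1].

P[0] = 219, P[1] = 117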